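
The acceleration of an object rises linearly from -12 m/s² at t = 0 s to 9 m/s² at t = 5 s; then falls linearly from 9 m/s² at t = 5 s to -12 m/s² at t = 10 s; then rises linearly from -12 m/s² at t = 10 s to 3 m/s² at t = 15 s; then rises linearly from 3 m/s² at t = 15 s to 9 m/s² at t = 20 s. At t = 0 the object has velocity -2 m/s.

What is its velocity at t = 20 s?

Δv equals the area under the a-t graph; then v = v₀ + Δv.
0–5 s: ½(-12 + 9)(5) = -7.5 m/s
5–10 s: ½(9 + -12)(5) = -7.5 m/s
10–15 s: ½(-12 + 3)(5) = -22.5 m/s
15–20 s: ½(3 + 9)(5) = 30 m/s
Δv = -7.5 m/s, so v(20) = -2 + (-7.5) = -9.5 m/s.

-9.5 m/s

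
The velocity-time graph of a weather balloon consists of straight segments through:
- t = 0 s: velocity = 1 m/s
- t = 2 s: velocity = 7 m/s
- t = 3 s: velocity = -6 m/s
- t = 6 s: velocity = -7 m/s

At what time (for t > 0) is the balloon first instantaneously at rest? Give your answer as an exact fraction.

t = 33/13 s

v changes sign on 2–3 s (from 7 to -6); the graph is linear there, so v = 0 at t = 2 + (-7)·(3 − 2)/(-6 − 7) = 33/13 s.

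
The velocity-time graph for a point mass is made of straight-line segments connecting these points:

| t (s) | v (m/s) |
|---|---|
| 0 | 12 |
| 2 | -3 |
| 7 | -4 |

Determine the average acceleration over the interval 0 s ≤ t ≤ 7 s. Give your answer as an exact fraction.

Average acceleration = Δv/Δt = (-4 − 12)/(7 − 0) = -16/7 m/s².

-16/7 m/s²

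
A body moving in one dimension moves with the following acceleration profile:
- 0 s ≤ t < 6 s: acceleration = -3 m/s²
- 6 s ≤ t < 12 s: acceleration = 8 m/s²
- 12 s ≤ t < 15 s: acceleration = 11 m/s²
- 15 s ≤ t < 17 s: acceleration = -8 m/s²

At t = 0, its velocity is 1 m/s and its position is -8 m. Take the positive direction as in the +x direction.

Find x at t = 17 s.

240.5 m

On each constant-a segment, Δv = aΔt and Δx = v₀Δt + ½aΔt²; chain segment to segment.
0–6 s: v starts 1 m/s; Δx = 1·6 + ½·-3·6² = -48 m; v ends -17 m/s.
6–12 s: v starts -17 m/s; Δx = -17·6 + ½·8·6² = 42 m; v ends 31 m/s.
12–15 s: v starts 31 m/s; Δx = 31·3 + ½·11·3² = 142.5 m; v ends 64 m/s.
15–17 s: v starts 64 m/s; Δx = 64·2 + ½·-8·2² = 112 m; v ends 48 m/s.
x(17) = -8 + Σ Δx = 240.5 m.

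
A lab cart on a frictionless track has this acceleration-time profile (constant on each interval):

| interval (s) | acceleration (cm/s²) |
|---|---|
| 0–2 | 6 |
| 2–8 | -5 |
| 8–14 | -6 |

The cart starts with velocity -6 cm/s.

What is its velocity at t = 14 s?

-60 cm/s

Δv equals the area under the a-t graph; then v = v₀ + Δv.
0–2 s: 6 × 2 = 12 cm/s
2–8 s: -5 × 6 = -30 cm/s
8–14 s: -6 × 6 = -36 cm/s
Δv = -54 cm/s, so v(14) = -6 + (-54) = -60 cm/s.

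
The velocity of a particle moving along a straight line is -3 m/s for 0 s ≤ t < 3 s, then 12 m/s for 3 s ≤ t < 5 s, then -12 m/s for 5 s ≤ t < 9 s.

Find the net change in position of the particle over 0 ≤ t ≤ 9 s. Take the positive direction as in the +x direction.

-33 m

Displacement is the signed area under the v-t curve.
0–3 s: -3 × 3 = -9 m
3–5 s: 12 × 2 = 24 m
5–9 s: -12 × 4 = -48 m
Net displacement = -33 m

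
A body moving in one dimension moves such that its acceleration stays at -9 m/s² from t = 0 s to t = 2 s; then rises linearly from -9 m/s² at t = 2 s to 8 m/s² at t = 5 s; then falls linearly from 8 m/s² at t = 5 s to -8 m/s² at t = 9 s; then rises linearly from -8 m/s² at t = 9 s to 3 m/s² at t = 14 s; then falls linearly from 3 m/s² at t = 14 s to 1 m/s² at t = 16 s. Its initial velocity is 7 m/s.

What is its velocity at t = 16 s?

Δv equals the area under the a-t graph; then v = v₀ + Δv.
0–2 s: -9 × 2 = -18 m/s
2–5 s: ½(-9 + 8)(3) = -1.5 m/s
5–9 s: ½(8 + -8)(4) = 0 m/s
9–14 s: ½(-8 + 3)(5) = -12.5 m/s
14–16 s: ½(3 + 1)(2) = 4 m/s
Δv = -28 m/s, so v(16) = 7 + (-28) = -21 m/s.

-21 m/s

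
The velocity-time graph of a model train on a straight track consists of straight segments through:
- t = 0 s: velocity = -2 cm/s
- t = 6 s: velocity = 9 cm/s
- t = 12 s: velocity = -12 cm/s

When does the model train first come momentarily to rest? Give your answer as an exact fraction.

v changes sign on 0–6 s (from -2 to 9); the graph is linear there, so v = 0 at t = 0 + (2)·(6 − 0)/(9 − -2) = 12/11 s.

t = 12/11 s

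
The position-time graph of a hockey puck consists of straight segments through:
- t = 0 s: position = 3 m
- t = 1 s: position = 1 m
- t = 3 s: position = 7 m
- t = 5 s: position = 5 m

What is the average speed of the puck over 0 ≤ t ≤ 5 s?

Average speed = (total path length)/(elapsed time); on a piecewise-linear x-t graph the path length is Σ|Δx|.
0–1 s: |Δx| = |1 − 3| = 2 m
1–3 s: |Δx| = |7 − 1| = 6 m
3–5 s: |Δx| = |5 − 7| = 2 m
Total path = 10 m; average speed = 10/5 = 2 m/s.

2 m/s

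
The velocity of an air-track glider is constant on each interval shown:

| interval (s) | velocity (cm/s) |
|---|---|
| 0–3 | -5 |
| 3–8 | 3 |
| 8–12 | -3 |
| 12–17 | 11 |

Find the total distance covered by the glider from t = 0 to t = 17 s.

Total distance travelled is ∫|v| dt — sum the magnitudes of each area piece.
0–3 s: |-5| × 3 = 15 cm
3–8 s: |3| × 5 = 15 cm
8–12 s: |-3| × 4 = 12 cm
12–17 s: |11| × 5 = 55 cm
Total distance = 97 cm

97 cm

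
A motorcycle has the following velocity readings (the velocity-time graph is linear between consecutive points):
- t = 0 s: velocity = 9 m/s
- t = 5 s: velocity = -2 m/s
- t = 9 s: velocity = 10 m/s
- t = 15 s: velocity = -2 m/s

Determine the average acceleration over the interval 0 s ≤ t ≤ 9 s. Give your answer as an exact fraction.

Average acceleration = Δv/Δt = (10 − 9)/(9 − 0) = 1/9 m/s².

1/9 m/s²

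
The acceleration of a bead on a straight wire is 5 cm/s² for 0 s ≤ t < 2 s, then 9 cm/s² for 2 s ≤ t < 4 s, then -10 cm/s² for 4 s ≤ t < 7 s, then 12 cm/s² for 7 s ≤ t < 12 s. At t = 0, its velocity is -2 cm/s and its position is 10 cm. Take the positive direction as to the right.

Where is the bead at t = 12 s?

213 cm

On each constant-a segment, Δv = aΔt and Δx = v₀Δt + ½aΔt²; chain segment to segment.
0–2 s: v starts -2 cm/s; Δx = -2·2 + ½·5·2² = 6 cm; v ends 8 cm/s.
2–4 s: v starts 8 cm/s; Δx = 8·2 + ½·9·2² = 34 cm; v ends 26 cm/s.
4–7 s: v starts 26 cm/s; Δx = 26·3 + ½·-10·3² = 33 cm; v ends -4 cm/s.
7–12 s: v starts -4 cm/s; Δx = -4·5 + ½·12·5² = 130 cm; v ends 56 cm/s.
x(12) = 10 + Σ Δx = 213 cm.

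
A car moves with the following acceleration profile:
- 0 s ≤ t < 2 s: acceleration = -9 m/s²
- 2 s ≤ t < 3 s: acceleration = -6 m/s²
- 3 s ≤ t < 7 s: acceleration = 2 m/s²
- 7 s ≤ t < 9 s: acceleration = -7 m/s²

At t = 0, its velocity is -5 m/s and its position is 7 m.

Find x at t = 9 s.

-203 m

On each constant-a segment, Δv = aΔt and Δx = v₀Δt + ½aΔt²; chain segment to segment.
0–2 s: v starts -5 m/s; Δx = -5·2 + ½·-9·2² = -28 m; v ends -23 m/s.
2–3 s: v starts -23 m/s; Δx = -23·1 + ½·-6·1² = -26 m; v ends -29 m/s.
3–7 s: v starts -29 m/s; Δx = -29·4 + ½·2·4² = -100 m; v ends -21 m/s.
7–9 s: v starts -21 m/s; Δx = -21·2 + ½·-7·2² = -56 m; v ends -35 m/s.
x(9) = 7 + Σ Δx = -203 m.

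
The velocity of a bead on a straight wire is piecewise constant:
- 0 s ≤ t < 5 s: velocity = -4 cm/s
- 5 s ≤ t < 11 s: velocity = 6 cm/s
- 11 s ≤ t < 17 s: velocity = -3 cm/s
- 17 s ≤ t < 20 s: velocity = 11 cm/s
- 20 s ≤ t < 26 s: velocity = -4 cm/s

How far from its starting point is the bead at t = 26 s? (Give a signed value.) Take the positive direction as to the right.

Net displacement equals the area under the velocity-time graph (areas below the axis count negative).
0–5 s: -4 × 5 = -20 cm
5–11 s: 6 × 6 = 36 cm
11–17 s: -3 × 6 = -18 cm
17–20 s: 11 × 3 = 33 cm
20–26 s: -4 × 6 = -24 cm
Net displacement = 7 cm

7 cm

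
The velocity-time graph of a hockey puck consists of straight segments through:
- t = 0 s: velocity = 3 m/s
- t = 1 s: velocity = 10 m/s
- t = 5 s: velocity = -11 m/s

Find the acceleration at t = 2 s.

-5.25 m/s²

Acceleration is the slope of the v-t graph on 1–5 s: (-11 − 10)/(5 − 1) = -5.25 m/s².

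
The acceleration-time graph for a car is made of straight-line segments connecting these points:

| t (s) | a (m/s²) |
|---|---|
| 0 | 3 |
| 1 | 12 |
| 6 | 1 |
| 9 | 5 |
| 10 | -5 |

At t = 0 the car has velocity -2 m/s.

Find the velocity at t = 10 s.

Δv equals the area under the a-t graph; then v = v₀ + Δv.
0–1 s: ½(3 + 12)(1) = 7.5 m/s
1–6 s: ½(12 + 1)(5) = 32.5 m/s
6–9 s: ½(1 + 5)(3) = 9 m/s
9–10 s: ½(5 + -5)(1) = 0 m/s
Δv = 49 m/s, so v(10) = -2 + (49) = 47 m/s.

47 m/s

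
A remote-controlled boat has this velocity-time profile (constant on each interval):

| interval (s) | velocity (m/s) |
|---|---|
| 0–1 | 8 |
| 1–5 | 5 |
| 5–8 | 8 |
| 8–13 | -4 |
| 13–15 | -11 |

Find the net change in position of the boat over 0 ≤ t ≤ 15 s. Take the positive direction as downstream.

10 m

Displacement is the signed area under the v-t curve.
0–1 s: 8 × 1 = 8 m
1–5 s: 5 × 4 = 20 m
5–8 s: 8 × 3 = 24 m
8–13 s: -4 × 5 = -20 m
13–15 s: -11 × 2 = -22 m
Net displacement = 10 m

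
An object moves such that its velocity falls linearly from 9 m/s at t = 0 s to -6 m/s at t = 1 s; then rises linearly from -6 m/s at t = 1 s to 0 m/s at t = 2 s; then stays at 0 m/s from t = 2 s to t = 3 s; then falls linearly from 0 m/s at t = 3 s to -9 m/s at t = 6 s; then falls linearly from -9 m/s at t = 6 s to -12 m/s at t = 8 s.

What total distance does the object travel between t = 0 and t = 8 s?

41.4 m

Distance (not displacement) is the total path length: add the absolute areas under v-t.
0–1 s: v = 0 at t = 0.6 s; triangle areas 2.7 + 1.2 = 3.9 m
1–2 s: |½(-6 + 0)(1)| = 3 m
2–3 s: |0| × 1 = 0 m
3–6 s: |½(0 + -9)(3)| = 13.5 m
6–8 s: |½(-9 + -12)(2)| = 21 m
Total distance = 41.4 m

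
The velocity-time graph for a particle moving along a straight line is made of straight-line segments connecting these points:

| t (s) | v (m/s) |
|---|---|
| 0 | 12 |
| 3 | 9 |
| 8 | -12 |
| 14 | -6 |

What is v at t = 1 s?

11 m/s

On 0–3 s the graph is linear from 12 to 9 m/s: v(1) = 12 + (9 − 12)·(1 − 0)/(3 − 0) = 11 m/s.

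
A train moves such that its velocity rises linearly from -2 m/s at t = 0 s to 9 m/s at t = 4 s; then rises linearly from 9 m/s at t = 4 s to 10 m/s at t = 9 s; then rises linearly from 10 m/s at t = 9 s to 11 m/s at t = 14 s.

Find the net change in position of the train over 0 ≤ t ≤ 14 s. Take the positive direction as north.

Displacement is the signed area under the v-t curve.
0–4 s: ½(-2 + 9)(4) = 14 m
4–9 s: ½(9 + 10)(5) = 47.5 m
9–14 s: ½(10 + 11)(5) = 52.5 m
Net displacement = 114 m

114 m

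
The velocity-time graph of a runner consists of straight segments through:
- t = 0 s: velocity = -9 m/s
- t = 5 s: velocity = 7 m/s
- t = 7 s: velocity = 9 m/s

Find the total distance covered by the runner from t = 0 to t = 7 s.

Total distance travelled is ∫|v| dt — sum the magnitudes of each area piece.
0–5 s: v = 0 at t = 2.8125 s; triangle areas 12.65625 + 7.65625 = 20.3125 m
5–7 s: |½(7 + 9)(2)| = 16 m
Total distance = 36.3125 m

36.3125 m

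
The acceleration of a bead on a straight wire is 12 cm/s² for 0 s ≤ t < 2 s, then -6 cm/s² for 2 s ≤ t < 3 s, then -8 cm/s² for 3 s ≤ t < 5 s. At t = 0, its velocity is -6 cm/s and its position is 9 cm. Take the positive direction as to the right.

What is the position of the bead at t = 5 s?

On each constant-a segment, Δv = aΔt and Δx = v₀Δt + ½aΔt²; chain segment to segment.
0–2 s: v starts -6 cm/s; Δx = -6·2 + ½·12·2² = 12 cm; v ends 18 cm/s.
2–3 s: v starts 18 cm/s; Δx = 18·1 + ½·-6·1² = 15 cm; v ends 12 cm/s.
3–5 s: v starts 12 cm/s; Δx = 12·2 + ½·-8·2² = 8 cm; v ends -4 cm/s.
x(5) = 9 + Σ Δx = 44 cm.

44 cm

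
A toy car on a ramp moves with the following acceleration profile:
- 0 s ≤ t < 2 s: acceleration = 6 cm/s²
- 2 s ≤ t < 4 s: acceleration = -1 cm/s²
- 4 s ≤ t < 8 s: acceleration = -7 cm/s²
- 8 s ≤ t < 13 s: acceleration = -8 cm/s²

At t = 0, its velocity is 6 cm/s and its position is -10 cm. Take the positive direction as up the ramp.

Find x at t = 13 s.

On each constant-a segment, Δv = aΔt and Δx = v₀Δt + ½aΔt²; chain segment to segment.
0–2 s: v starts 6 cm/s; Δx = 6·2 + ½·6·2² = 24 cm; v ends 18 cm/s.
2–4 s: v starts 18 cm/s; Δx = 18·2 + ½·-1·2² = 34 cm; v ends 16 cm/s.
4–8 s: v starts 16 cm/s; Δx = 16·4 + ½·-7·4² = 8 cm; v ends -12 cm/s.
8–13 s: v starts -12 cm/s; Δx = -12·5 + ½·-8·5² = -160 cm; v ends -52 cm/s.
x(13) = -10 + Σ Δx = -104 cm.

-104 cm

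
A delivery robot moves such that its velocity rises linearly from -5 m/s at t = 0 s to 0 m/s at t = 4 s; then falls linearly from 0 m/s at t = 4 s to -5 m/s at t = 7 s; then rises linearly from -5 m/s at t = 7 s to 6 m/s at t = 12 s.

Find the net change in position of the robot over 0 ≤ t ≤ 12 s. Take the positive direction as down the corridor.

Displacement is the signed area under the v-t curve.
0–4 s: ½(-5 + 0)(4) = -10 m
4–7 s: ½(0 + -5)(3) = -7.5 m
7–12 s: ½(-5 + 6)(5) = 2.5 m
Net displacement = -15 m

-15 m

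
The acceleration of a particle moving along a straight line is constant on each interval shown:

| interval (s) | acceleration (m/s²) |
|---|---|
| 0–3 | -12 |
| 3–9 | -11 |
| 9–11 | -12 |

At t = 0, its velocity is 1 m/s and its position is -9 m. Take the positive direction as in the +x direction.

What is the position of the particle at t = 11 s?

On each constant-a segment, Δv = aΔt and Δx = v₀Δt + ½aΔt²; chain segment to segment.
0–3 s: v starts 1 m/s; Δx = 1·3 + ½·-12·3² = -51 m; v ends -35 m/s.
3–9 s: v starts -35 m/s; Δx = -35·6 + ½·-11·6² = -408 m; v ends -101 m/s.
9–11 s: v starts -101 m/s; Δx = -101·2 + ½·-12·2² = -226 m; v ends -125 m/s.
x(11) = -9 + Σ Δx = -694 m.

-694 m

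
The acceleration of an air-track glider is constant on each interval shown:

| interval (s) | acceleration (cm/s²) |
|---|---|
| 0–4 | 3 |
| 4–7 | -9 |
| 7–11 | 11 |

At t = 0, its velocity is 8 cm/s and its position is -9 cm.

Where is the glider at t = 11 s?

126.5 cm

On each constant-a segment, Δv = aΔt and Δx = v₀Δt + ½aΔt²; chain segment to segment.
0–4 s: v starts 8 cm/s; Δx = 8·4 + ½·3·4² = 56 cm; v ends 20 cm/s.
4–7 s: v starts 20 cm/s; Δx = 20·3 + ½·-9·3² = 19.5 cm; v ends -7 cm/s.
7–11 s: v starts -7 cm/s; Δx = -7·4 + ½·11·4² = 60 cm; v ends 37 cm/s.
x(11) = -9 + Σ Δx = 126.5 cm.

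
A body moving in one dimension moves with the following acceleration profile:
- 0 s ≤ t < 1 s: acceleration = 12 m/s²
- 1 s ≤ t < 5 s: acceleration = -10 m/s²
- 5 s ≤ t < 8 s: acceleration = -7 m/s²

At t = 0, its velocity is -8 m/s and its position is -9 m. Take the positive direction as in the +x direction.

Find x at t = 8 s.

-214.5 m

On each constant-a segment, Δv = aΔt and Δx = v₀Δt + ½aΔt²; chain segment to segment.
0–1 s: v starts -8 m/s; Δx = -8·1 + ½·12·1² = -2 m; v ends 4 m/s.
1–5 s: v starts 4 m/s; Δx = 4·4 + ½·-10·4² = -64 m; v ends -36 m/s.
5–8 s: v starts -36 m/s; Δx = -36·3 + ½·-7·3² = -139.5 m; v ends -57 m/s.
x(8) = -9 + Σ Δx = -214.5 m.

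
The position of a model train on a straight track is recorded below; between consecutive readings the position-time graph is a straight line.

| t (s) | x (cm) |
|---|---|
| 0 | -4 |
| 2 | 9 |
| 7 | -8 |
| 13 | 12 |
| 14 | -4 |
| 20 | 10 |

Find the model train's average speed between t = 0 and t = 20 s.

Average speed = (total path length)/(elapsed time); on a piecewise-linear x-t graph the path length is Σ|Δx|.
0–2 s: |Δx| = |9 − -4| = 13 cm
2–7 s: |Δx| = |-8 − 9| = 17 cm
7–13 s: |Δx| = |12 − -8| = 20 cm
13–14 s: |Δx| = |-4 − 12| = 16 cm
14–20 s: |Δx| = |10 − -4| = 14 cm
Total path = 80 cm; average speed = 80/20 = 4 cm/s.

4 cm/s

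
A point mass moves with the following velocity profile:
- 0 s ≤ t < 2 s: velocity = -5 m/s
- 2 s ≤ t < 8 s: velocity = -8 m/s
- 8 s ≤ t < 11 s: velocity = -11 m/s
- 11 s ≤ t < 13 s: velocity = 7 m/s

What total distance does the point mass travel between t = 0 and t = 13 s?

105 m

Distance (not displacement) is the total path length: add the absolute areas under v-t.
0–2 s: |-5| × 2 = 10 m
2–8 s: |-8| × 6 = 48 m
8–11 s: |-11| × 3 = 33 m
11–13 s: |7| × 2 = 14 m
Total distance = 105 m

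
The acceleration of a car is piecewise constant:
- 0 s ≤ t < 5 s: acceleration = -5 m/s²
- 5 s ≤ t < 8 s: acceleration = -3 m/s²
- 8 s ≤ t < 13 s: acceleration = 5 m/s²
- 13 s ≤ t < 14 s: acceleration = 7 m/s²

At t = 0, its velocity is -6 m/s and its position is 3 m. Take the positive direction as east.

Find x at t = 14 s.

On each constant-a segment, Δv = aΔt and Δx = v₀Δt + ½aΔt²; chain segment to segment.
0–5 s: v starts -6 m/s; Δx = -6·5 + ½·-5·5² = -92.5 m; v ends -31 m/s.
5–8 s: v starts -31 m/s; Δx = -31·3 + ½·-3·3² = -106.5 m; v ends -40 m/s.
8–13 s: v starts -40 m/s; Δx = -40·5 + ½·5·5² = -137.5 m; v ends -15 m/s.
13–14 s: v starts -15 m/s; Δx = -15·1 + ½·7·1² = -11.5 m; v ends -8 m/s.
x(14) = 3 + Σ Δx = -345 m.

-345 m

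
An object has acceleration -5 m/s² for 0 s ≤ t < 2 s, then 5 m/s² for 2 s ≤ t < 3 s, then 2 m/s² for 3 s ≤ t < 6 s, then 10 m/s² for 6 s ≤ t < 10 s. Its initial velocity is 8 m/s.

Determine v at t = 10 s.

49 m/s

Δv equals the area under the a-t graph; then v = v₀ + Δv.
0–2 s: -5 × 2 = -10 m/s
2–3 s: 5 × 1 = 5 m/s
3–6 s: 2 × 3 = 6 m/s
6–10 s: 10 × 4 = 40 m/s
Δv = 41 m/s, so v(10) = 8 + (41) = 49 m/s.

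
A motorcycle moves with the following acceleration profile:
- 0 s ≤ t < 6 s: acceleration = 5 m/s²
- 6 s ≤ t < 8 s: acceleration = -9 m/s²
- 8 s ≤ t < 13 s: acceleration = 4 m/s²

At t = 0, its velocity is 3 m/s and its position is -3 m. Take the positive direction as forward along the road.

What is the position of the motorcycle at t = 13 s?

278 m

On each constant-a segment, Δv = aΔt and Δx = v₀Δt + ½aΔt²; chain segment to segment.
0–6 s: v starts 3 m/s; Δx = 3·6 + ½·5·6² = 108 m; v ends 33 m/s.
6–8 s: v starts 33 m/s; Δx = 33·2 + ½·-9·2² = 48 m; v ends 15 m/s.
8–13 s: v starts 15 m/s; Δx = 15·5 + ½·4·5² = 125 m; v ends 35 m/s.
x(13) = -3 + Σ Δx = 278 m.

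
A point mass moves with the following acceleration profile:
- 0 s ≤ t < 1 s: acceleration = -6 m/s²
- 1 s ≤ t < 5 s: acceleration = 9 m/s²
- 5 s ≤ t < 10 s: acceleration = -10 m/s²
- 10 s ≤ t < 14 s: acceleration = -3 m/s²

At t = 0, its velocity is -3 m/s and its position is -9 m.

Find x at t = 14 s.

On each constant-a segment, Δv = aΔt and Δx = v₀Δt + ½aΔt²; chain segment to segment.
0–1 s: v starts -3 m/s; Δx = -3·1 + ½·-6·1² = -6 m; v ends -9 m/s.
1–5 s: v starts -9 m/s; Δx = -9·4 + ½·9·4² = 36 m; v ends 27 m/s.
5–10 s: v starts 27 m/s; Δx = 27·5 + ½·-10·5² = 10 m; v ends -23 m/s.
10–14 s: v starts -23 m/s; Δx = -23·4 + ½·-3·4² = -116 m; v ends -35 m/s.
x(14) = -9 + Σ Δx = -85 m.

-85 m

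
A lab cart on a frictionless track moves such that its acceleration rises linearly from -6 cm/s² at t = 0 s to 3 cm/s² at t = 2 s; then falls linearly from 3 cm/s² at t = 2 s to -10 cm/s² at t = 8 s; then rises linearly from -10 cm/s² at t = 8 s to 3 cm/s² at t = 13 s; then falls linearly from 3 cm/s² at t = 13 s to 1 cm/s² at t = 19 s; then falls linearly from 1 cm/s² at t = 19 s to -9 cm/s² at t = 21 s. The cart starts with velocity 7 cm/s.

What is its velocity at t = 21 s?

-30.5 cm/s

Δv equals the area under the a-t graph; then v = v₀ + Δv.
0–2 s: ½(-6 + 3)(2) = -3 cm/s
2–8 s: ½(3 + -10)(6) = -21 cm/s
8–13 s: ½(-10 + 3)(5) = -17.5 cm/s
13–19 s: ½(3 + 1)(6) = 12 cm/s
19–21 s: ½(1 + -9)(2) = -8 cm/s
Δv = -37.5 cm/s, so v(21) = 7 + (-37.5) = -30.5 cm/s.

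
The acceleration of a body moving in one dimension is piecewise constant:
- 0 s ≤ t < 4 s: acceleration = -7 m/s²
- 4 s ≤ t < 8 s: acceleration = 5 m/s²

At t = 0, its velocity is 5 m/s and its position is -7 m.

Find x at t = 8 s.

On each constant-a segment, Δv = aΔt and Δx = v₀Δt + ½aΔt²; chain segment to segment.
0–4 s: v starts 5 m/s; Δx = 5·4 + ½·-7·4² = -36 m; v ends -23 m/s.
4–8 s: v starts -23 m/s; Δx = -23·4 + ½·5·4² = -52 m; v ends -3 m/s.
x(8) = -7 + Σ Δx = -95 m.

-95 m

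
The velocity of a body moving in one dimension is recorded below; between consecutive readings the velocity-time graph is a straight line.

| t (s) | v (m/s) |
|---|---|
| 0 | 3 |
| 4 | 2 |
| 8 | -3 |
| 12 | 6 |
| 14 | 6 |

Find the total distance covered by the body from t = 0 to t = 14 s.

Total distance travelled is ∫|v| dt — sum the magnitudes of each area piece.
0–4 s: |½(3 + 2)(4)| = 10 m
4–8 s: v = 0 at t = 5.6 s; triangle areas 1.6 + 3.6 = 5.2 m
8–12 s: v = 0 at t = 28/3 s; triangle areas 2 + 8 = 10 m
12–14 s: |6| × 2 = 12 m
Total distance = 37.2 m

37.2 m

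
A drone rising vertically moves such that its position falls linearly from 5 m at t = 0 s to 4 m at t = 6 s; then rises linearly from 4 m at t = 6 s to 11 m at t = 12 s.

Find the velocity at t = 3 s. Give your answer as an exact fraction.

Velocity is the slope of the x-t graph on 0–6 s: (4 − 5)/(6 − 0) = -1/6 m/s.

-1/6 m/s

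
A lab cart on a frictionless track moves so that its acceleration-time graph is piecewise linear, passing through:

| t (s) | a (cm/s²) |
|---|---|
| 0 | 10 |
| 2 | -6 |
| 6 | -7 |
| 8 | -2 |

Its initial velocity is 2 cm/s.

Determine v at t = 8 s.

-29 cm/s

Δv equals the area under the a-t graph; then v = v₀ + Δv.
0–2 s: ½(10 + -6)(2) = 4 cm/s
2–6 s: ½(-6 + -7)(4) = -26 cm/s
6–8 s: ½(-7 + -2)(2) = -9 cm/s
Δv = -31 cm/s, so v(8) = 2 + (-31) = -29 cm/s.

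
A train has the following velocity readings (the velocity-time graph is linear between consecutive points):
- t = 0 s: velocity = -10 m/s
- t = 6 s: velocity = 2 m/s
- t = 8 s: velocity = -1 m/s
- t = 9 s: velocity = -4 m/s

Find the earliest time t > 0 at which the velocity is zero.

t = 5 s

v changes sign on 0–6 s (from -10 to 2); the graph is linear there, so v = 0 at t = 0 + (10)·(6 − 0)/(2 − -10) = 5 s.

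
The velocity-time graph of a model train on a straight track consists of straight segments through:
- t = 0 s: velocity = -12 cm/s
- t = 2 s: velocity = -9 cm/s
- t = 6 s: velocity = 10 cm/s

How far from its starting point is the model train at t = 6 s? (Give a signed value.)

Net displacement equals the area under the velocity-time graph (areas below the axis count negative).
0–2 s: ½(-12 + -9)(2) = -21 cm
2–6 s: ½(-9 + 10)(4) = 2 cm
Net displacement = -19 cm

-19 cm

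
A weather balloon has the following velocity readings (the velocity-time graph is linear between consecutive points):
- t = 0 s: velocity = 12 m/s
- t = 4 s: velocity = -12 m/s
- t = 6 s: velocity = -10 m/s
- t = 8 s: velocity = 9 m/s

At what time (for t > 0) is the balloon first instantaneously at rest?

t = 2 s

v changes sign on 0–4 s (from 12 to -12); the graph is linear there, so v = 0 at t = 0 + (-12)·(4 − 0)/(-12 − 12) = 2 s.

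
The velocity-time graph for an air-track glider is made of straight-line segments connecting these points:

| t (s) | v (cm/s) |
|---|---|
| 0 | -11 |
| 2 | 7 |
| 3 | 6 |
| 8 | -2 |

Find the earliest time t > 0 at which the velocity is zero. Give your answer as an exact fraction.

v changes sign on 0–2 s (from -11 to 7); the graph is linear there, so v = 0 at t = 0 + (11)·(2 − 0)/(7 − -11) = 11/9 s.

t = 11/9 s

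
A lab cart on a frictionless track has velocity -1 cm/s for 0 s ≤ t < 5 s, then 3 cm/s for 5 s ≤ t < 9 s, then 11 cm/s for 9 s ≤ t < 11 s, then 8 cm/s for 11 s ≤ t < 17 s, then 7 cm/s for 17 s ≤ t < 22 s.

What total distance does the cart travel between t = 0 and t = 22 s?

122 cm

Total distance travelled is ∫|v| dt — sum the magnitudes of each area piece.
0–5 s: |-1| × 5 = 5 cm
5–9 s: |3| × 4 = 12 cm
9–11 s: |11| × 2 = 22 cm
11–17 s: |8| × 6 = 48 cm
17–22 s: |7| × 5 = 35 cm
Total distance = 122 cm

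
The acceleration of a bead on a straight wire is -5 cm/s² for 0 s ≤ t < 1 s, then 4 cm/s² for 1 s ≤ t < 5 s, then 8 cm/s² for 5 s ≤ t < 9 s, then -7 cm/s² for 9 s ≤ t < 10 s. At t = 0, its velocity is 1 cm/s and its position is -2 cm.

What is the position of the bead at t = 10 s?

165 cm

On each constant-a segment, Δv = aΔt and Δx = v₀Δt + ½aΔt²; chain segment to segment.
0–1 s: v starts 1 cm/s; Δx = 1·1 + ½·-5·1² = -1.5 cm; v ends -4 cm/s.
1–5 s: v starts -4 cm/s; Δx = -4·4 + ½·4·4² = 16 cm; v ends 12 cm/s.
5–9 s: v starts 12 cm/s; Δx = 12·4 + ½·8·4² = 112 cm; v ends 44 cm/s.
9–10 s: v starts 44 cm/s; Δx = 44·1 + ½·-7·1² = 40.5 cm; v ends 37 cm/s.
x(10) = -2 + Σ Δx = 165 cm.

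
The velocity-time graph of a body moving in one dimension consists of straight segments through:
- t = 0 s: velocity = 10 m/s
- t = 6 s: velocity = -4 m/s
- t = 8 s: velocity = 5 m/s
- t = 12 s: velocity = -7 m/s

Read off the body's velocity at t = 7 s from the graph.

On 6–8 s the graph is linear from -4 to 5 m/s: v(7) = -4 + (5 − -4)·(7 − 6)/(8 − 6) = 0.5 m/s.

0.5 m/s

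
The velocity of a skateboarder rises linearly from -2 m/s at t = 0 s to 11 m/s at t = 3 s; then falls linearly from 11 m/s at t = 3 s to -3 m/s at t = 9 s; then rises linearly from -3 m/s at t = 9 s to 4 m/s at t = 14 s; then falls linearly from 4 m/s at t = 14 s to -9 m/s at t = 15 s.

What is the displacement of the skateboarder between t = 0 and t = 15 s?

37.5 m

Displacement is the signed area under the v-t curve.
0–3 s: ½(-2 + 11)(3) = 13.5 m
3–9 s: ½(11 + -3)(6) = 24 m
9–14 s: ½(-3 + 4)(5) = 2.5 m
14–15 s: ½(4 + -9)(1) = -2.5 m
Net displacement = 37.5 m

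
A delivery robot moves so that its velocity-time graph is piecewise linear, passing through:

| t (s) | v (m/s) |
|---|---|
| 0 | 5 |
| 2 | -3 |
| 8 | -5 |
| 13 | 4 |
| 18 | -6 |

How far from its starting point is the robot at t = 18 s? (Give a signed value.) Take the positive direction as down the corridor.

Net displacement equals the area under the velocity-time graph (areas below the axis count negative).
0–2 s: ½(5 + -3)(2) = 2 m
2–8 s: ½(-3 + -5)(6) = -24 m
8–13 s: ½(-5 + 4)(5) = -2.5 m
13–18 s: ½(4 + -6)(5) = -5 m
Net displacement = -29.5 m

-29.5 m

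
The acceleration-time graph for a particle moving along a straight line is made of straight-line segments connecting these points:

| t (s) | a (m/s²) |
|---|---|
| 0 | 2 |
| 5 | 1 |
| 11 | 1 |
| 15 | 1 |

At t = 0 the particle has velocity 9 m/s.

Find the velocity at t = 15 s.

26.5 m/s

Δv equals the area under the a-t graph; then v = v₀ + Δv.
0–5 s: ½(2 + 1)(5) = 7.5 m/s
5–11 s: 1 × 6 = 6 m/s
11–15 s: 1 × 4 = 4 m/s
Δv = 17.5 m/s, so v(15) = 9 + (17.5) = 26.5 m/s.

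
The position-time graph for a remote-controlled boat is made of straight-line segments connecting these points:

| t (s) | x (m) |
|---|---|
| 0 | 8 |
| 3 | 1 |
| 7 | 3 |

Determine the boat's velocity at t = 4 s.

0.5 m/s

Velocity is the slope of the x-t graph on 3–7 s: (3 − 1)/(7 − 3) = 0.5 m/s.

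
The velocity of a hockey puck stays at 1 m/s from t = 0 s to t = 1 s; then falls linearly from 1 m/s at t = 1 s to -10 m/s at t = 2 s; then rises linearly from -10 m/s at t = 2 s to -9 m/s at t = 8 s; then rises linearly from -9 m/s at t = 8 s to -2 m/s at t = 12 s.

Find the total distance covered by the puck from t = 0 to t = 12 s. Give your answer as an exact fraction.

Distance (not displacement) is the total path length: add the absolute areas under v-t.
0–1 s: |1| × 1 = 1 m
1–2 s: v = 0 at t = 12/11 s; triangle areas 1/22 + 50/11 = 101/22 m
2–8 s: |½(-10 + -9)(6)| = 57 m
8–12 s: |½(-9 + -2)(4)| = 22 m
Total distance = 1861/22 m

1861/22 m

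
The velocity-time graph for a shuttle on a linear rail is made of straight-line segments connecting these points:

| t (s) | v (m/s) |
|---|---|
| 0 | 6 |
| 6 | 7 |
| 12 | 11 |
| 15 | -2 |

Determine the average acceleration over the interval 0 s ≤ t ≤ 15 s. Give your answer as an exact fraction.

-8/15 m/s²

Average acceleration = Δv/Δt = (-2 − 6)/(15 − 0) = -8/15 m/s².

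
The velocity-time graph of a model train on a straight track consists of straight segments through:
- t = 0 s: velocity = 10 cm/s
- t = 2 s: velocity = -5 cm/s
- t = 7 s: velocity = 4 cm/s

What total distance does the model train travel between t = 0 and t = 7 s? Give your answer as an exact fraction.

355/18 cm

Distance (not displacement) is the total path length: add the absolute areas under v-t.
0–2 s: v = 0 at t = 4/3 s; triangle areas 20/3 + 5/3 = 25/3 cm
2–7 s: v = 0 at t = 43/9 s; triangle areas 125/18 + 40/9 = 205/18 cm
Total distance = 355/18 cm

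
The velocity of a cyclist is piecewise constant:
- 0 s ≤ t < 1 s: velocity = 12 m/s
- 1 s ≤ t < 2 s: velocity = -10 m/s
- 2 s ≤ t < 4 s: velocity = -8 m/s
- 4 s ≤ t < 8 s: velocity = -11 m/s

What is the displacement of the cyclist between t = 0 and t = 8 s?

-58 m

Net displacement equals the area under the velocity-time graph (areas below the axis count negative).
0–1 s: 12 × 1 = 12 m
1–2 s: -10 × 1 = -10 m
2–4 s: -8 × 2 = -16 m
4–8 s: -11 × 4 = -44 m
Net displacement = -58 m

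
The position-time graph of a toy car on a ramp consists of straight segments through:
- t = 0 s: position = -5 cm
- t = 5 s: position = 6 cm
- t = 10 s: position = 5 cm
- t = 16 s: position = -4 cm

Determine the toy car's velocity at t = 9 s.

-0.2 cm/s

Velocity is the slope of the x-t graph on 5–10 s: (5 − 6)/(10 − 5) = -0.2 cm/s.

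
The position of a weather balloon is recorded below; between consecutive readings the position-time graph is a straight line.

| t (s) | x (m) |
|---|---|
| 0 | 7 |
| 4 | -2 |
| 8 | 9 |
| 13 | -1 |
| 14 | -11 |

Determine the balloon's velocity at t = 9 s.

Velocity is the slope of the x-t graph on 8–13 s: (-1 − 9)/(13 − 8) = -2 m/s.

-2 m/s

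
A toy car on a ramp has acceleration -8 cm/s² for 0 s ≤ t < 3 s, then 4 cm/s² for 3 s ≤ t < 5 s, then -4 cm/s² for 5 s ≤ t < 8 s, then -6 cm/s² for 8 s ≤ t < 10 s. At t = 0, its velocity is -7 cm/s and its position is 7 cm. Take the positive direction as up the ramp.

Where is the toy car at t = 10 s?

-273 cm

On each constant-a segment, Δv = aΔt and Δx = v₀Δt + ½aΔt²; chain segment to segment.
0–3 s: v starts -7 cm/s; Δx = -7·3 + ½·-8·3² = -57 cm; v ends -31 cm/s.
3–5 s: v starts -31 cm/s; Δx = -31·2 + ½·4·2² = -54 cm; v ends -23 cm/s.
5–8 s: v starts -23 cm/s; Δx = -23·3 + ½·-4·3² = -87 cm; v ends -35 cm/s.
8–10 s: v starts -35 cm/s; Δx = -35·2 + ½·-6·2² = -82 cm; v ends -47 cm/s.
x(10) = 7 + Σ Δx = -273 cm.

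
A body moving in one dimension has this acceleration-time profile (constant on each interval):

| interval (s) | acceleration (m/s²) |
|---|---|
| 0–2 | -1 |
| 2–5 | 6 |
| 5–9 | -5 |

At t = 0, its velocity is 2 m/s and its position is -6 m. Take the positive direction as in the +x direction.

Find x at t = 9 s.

55 m

On each constant-a segment, Δv = aΔt and Δx = v₀Δt + ½aΔt²; chain segment to segment.
0–2 s: v starts 2 m/s; Δx = 2·2 + ½·-1·2² = 2 m; v ends 0 m/s.
2–5 s: v starts 0 m/s; Δx = 0·3 + ½·6·3² = 27 m; v ends 18 m/s.
5–9 s: v starts 18 m/s; Δx = 18·4 + ½·-5·4² = 32 m; v ends -2 m/s.
x(9) = -6 + Σ Δx = 55 m.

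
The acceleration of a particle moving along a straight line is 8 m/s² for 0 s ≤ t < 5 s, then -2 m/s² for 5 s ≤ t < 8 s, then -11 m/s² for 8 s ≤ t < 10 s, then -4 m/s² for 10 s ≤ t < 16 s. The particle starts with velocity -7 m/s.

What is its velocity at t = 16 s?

Δv equals the area under the a-t graph; then v = v₀ + Δv.
0–5 s: 8 × 5 = 40 m/s
5–8 s: -2 × 3 = -6 m/s
8–10 s: -11 × 2 = -22 m/s
10–16 s: -4 × 6 = -24 m/s
Δv = -12 m/s, so v(16) = -7 + (-12) = -19 m/s.

-19 m/s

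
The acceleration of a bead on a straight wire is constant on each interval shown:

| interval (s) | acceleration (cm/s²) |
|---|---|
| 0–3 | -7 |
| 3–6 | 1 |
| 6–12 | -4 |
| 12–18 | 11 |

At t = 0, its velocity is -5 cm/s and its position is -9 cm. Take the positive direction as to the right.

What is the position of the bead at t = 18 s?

-423 cm

On each constant-a segment, Δv = aΔt and Δx = v₀Δt + ½aΔt²; chain segment to segment.
0–3 s: v starts -5 cm/s; Δx = -5·3 + ½·-7·3² = -46.5 cm; v ends -26 cm/s.
3–6 s: v starts -26 cm/s; Δx = -26·3 + ½·1·3² = -73.5 cm; v ends -23 cm/s.
6–12 s: v starts -23 cm/s; Δx = -23·6 + ½·-4·6² = -210 cm; v ends -47 cm/s.
12–18 s: v starts -47 cm/s; Δx = -47·6 + ½·11·6² = -84 cm; v ends 19 cm/s.
x(18) = -9 + Σ Δx = -423 cm.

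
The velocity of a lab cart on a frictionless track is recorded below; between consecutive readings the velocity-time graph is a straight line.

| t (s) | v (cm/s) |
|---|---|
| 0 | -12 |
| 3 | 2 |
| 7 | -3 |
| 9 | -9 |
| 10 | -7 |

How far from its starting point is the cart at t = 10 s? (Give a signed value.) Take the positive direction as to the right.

Displacement is the signed area under the v-t curve.
0–3 s: ½(-12 + 2)(3) = -15 cm
3–7 s: ½(2 + -3)(4) = -2 cm
7–9 s: ½(-3 + -9)(2) = -12 cm
9–10 s: ½(-9 + -7)(1) = -8 cm
Net displacement = -37 cm

-37 cm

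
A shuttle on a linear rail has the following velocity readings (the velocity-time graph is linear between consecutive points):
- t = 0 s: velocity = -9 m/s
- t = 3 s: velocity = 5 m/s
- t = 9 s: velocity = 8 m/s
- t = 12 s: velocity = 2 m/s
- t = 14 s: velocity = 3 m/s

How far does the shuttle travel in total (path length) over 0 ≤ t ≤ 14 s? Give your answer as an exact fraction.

Total distance travelled is ∫|v| dt — sum the magnitudes of each area piece.
0–3 s: v = 0 at t = 27/14 s; triangle areas 243/28 + 75/28 = 159/14 m
3–9 s: |½(5 + 8)(6)| = 39 m
9–12 s: |½(8 + 2)(3)| = 15 m
12–14 s: |½(2 + 3)(2)| = 5 m
Total distance = 985/14 m

985/14 m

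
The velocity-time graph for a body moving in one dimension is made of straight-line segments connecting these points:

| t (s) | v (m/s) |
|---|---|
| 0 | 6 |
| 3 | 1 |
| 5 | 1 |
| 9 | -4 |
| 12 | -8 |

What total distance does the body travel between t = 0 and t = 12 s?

37.3 m

Distance (not displacement) is the total path length: add the absolute areas under v-t.
0–3 s: |½(6 + 1)(3)| = 10.5 m
3–5 s: |1| × 2 = 2 m
5–9 s: v = 0 at t = 5.8 s; triangle areas 0.4 + 6.4 = 6.8 m
9–12 s: |½(-4 + -8)(3)| = 18 m
Total distance = 37.3 m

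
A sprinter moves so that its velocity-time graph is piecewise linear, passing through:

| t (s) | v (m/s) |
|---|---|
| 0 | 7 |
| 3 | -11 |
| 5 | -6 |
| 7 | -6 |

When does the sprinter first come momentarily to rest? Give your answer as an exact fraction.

t = 7/6 s

v changes sign on 0–3 s (from 7 to -11); the graph is linear there, so v = 0 at t = 0 + (-7)·(3 − 0)/(-11 − 7) = 7/6 s.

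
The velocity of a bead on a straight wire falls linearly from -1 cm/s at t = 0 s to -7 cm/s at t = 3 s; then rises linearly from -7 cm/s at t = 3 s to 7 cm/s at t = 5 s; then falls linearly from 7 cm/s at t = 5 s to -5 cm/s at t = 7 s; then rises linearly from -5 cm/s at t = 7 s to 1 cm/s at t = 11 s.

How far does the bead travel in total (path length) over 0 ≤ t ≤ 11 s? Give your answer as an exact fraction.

203/6 cm

Distance (not displacement) is the total path length: add the absolute areas under v-t.
0–3 s: |½(-1 + -7)(3)| = 12 cm
3–5 s: v = 0 at t = 4 s; triangle areas 3.5 + 3.5 = 7 cm
5–7 s: v = 0 at t = 37/6 s; triangle areas 49/12 + 25/12 = 37/6 cm
7–11 s: v = 0 at t = 31/3 s; triangle areas 25/3 + 1/3 = 26/3 cm
Total distance = 203/6 cm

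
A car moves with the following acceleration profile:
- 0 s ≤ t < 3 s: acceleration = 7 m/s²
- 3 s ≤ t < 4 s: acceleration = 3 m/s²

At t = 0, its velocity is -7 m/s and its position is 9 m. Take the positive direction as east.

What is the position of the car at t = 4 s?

On each constant-a segment, Δv = aΔt and Δx = v₀Δt + ½aΔt²; chain segment to segment.
0–3 s: v starts -7 m/s; Δx = -7·3 + ½·7·3² = 10.5 m; v ends 14 m/s.
3–4 s: v starts 14 m/s; Δx = 14·1 + ½·3·1² = 15.5 m; v ends 17 m/s.
x(4) = 9 + Σ Δx = 35 m.

35 m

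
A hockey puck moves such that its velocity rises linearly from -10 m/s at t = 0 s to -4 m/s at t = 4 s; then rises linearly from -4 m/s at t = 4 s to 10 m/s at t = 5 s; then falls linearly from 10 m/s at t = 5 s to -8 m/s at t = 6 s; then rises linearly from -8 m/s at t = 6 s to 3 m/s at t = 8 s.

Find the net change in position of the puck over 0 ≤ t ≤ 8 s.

Displacement is the signed area under the v-t curve.
0–4 s: ½(-10 + -4)(4) = -28 m
4–5 s: ½(-4 + 10)(1) = 3 m
5–6 s: ½(10 + -8)(1) = 1 m
6–8 s: ½(-8 + 3)(2) = -5 m
Net displacement = -29 m

-29 m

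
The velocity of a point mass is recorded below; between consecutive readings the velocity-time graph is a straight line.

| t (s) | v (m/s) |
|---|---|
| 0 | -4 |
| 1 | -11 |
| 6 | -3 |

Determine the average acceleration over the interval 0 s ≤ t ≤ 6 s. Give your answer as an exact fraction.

1/6 m/s²

Average acceleration = Δv/Δt = (-3 − -4)/(6 − 0) = 1/6 m/s².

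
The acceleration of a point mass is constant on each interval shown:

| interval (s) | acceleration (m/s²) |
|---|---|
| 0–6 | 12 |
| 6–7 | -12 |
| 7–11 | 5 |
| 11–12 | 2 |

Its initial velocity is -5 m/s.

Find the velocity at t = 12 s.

77 m/s

Δv equals the area under the a-t graph; then v = v₀ + Δv.
0–6 s: 12 × 6 = 72 m/s
6–7 s: -12 × 1 = -12 m/s
7–11 s: 5 × 4 = 20 m/s
11–12 s: 2 × 1 = 2 m/s
Δv = 82 m/s, so v(12) = -5 + (82) = 77 m/s.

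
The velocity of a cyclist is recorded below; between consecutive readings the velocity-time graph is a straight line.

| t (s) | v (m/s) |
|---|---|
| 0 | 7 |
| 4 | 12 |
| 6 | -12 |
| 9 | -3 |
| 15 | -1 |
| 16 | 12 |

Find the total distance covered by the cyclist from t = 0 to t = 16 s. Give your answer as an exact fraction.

Distance (not displacement) is the total path length: add the absolute areas under v-t.
0–4 s: |½(7 + 12)(4)| = 38 m
4–6 s: v = 0 at t = 5 s; triangle areas 6 + 6 = 12 m
6–9 s: |½(-12 + -3)(3)| = 22.5 m
9–15 s: |½(-3 + -1)(6)| = 12 m
15–16 s: v = 0 at t = 196/13 s; triangle areas 1/26 + 72/13 = 145/26 m
Total distance = 1171/13 m

1171/13 m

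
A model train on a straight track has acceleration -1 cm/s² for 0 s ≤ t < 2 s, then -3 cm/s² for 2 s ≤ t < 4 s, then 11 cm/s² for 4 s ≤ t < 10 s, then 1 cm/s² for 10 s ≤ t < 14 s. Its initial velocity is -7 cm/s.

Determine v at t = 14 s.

Δv equals the area under the a-t graph; then v = v₀ + Δv.
0–2 s: -1 × 2 = -2 cm/s
2–4 s: -3 × 2 = -6 cm/s
4–10 s: 11 × 6 = 66 cm/s
10–14 s: 1 × 4 = 4 cm/s
Δv = 62 cm/s, so v(14) = -7 + (62) = 55 cm/s.

55 cm/s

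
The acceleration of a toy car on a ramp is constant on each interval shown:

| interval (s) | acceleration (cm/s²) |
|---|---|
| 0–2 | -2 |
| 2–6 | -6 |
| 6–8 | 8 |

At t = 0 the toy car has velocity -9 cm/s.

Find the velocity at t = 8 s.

-21 cm/s

Δv equals the area under the a-t graph; then v = v₀ + Δv.
0–2 s: -2 × 2 = -4 cm/s
2–6 s: -6 × 4 = -24 cm/s
6–8 s: 8 × 2 = 16 cm/s
Δv = -12 cm/s, so v(8) = -9 + (-12) = -21 cm/s.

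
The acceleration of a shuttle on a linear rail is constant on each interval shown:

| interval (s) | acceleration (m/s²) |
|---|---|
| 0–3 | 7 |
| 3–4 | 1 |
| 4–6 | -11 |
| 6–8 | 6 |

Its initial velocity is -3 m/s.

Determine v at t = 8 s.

Δv equals the area under the a-t graph; then v = v₀ + Δv.
0–3 s: 7 × 3 = 21 m/s
3–4 s: 1 × 1 = 1 m/s
4–6 s: -11 × 2 = -22 m/s
6–8 s: 6 × 2 = 12 m/s
Δv = 12 m/s, so v(8) = -3 + (12) = 9 m/s.

9 m/s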